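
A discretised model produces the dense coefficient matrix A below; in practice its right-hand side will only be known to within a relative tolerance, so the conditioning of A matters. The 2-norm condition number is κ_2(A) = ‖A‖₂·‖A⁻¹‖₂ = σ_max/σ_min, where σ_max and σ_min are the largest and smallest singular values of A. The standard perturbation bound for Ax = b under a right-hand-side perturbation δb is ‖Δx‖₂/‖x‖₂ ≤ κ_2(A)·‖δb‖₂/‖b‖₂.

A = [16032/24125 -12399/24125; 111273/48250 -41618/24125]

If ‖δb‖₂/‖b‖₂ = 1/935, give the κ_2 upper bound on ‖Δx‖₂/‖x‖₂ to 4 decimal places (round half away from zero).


0.2477

AᵀA = [21455649/3724900 -4022817/931225; -4022817/931225 3017269/931225]; tr = 1340989/148996, det = 225/148996
char-poly roots: 9 and 25/148996
so κ_2 = √(9 / (25/148996)) = 231.6000
worst-case relative error ≤ 231.6000 × 1/935 = 0.2477


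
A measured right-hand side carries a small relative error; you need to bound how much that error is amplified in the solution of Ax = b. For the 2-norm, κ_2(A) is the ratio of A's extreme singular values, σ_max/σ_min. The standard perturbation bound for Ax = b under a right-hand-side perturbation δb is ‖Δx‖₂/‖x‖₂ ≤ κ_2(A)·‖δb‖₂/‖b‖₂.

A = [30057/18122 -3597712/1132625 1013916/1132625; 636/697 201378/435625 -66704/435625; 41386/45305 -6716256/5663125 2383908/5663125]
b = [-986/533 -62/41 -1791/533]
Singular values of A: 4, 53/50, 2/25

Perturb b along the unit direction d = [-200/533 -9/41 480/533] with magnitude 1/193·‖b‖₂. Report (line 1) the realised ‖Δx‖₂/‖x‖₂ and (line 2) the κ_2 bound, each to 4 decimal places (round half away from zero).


0.0106
0.2591

largest singular value 4, smallest 2/25
κ_2(A) = 4 / (2/25) = 50.0000
perturbation bound = 50.0000·1/193 = 0.2591
solve Ax = b  →  x = [-2.0178 -7.2171 -23.9367]
‖b‖₂ = 4.1231 and ‖x‖₂ = 25.0823
re-solving with b+δb shifts x by Δx of norm 0.2670
relative error = 0.0106
realised/bound (from unrounded values) ≈ 0.0411


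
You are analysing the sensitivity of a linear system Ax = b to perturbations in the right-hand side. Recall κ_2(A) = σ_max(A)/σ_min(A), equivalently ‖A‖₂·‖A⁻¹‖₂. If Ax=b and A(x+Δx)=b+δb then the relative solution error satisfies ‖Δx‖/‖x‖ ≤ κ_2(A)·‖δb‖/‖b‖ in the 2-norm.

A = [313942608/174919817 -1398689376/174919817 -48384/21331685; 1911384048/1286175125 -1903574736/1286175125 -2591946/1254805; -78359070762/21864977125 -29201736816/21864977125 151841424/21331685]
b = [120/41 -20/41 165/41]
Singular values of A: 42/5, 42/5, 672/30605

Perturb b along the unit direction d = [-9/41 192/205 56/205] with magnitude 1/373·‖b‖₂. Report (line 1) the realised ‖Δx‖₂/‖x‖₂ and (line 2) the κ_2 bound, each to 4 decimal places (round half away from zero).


1.0256
1.0256

largest singular value 42/5, smallest 672/30605
κ_2(A) = (42/5) / (672/30605) = 382.5625
κ_2(A)·‖δb‖/‖b‖ = 1.0256
solve Ax = b  →  x = [-0.1402 -0.3976 0.4202]
‖b‖ = 5.0000, ‖x‖ = 0.5952
re-solving with b+δb shifts x by Δx of norm 0.6105
realised ‖Δx‖/‖x‖ = 1.0256
realised/bound = 1 exactly: the bound is attained for this b and d


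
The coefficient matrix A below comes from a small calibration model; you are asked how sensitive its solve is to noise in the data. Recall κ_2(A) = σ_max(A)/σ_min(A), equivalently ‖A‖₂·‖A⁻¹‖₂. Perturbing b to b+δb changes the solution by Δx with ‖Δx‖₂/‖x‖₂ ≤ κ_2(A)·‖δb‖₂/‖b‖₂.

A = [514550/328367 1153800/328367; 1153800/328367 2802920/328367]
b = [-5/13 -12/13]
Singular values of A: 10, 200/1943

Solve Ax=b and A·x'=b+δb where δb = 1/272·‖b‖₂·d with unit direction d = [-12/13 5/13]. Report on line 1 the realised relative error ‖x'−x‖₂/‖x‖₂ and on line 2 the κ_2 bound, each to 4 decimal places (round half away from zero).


0.3572
0.3572

from the listed singular values, σ₁ = 10, σ_n = 200/1943
κ = σ_max/σ_min = 10/(200/1943) = 97.1500
κ_2(A)·‖δb‖/‖b‖ = 0.3572
solve Ax = b  →  x = [-0.0385 -0.0923]
‖b‖₂ = 1.0000 and ‖x‖₂ = 0.1000
with δb = [-0.0034 0.0014], A·Δx = δb → ‖Δx‖ = 0.0357
dividing the unrounded norms, ‖Δx‖/‖x‖ = 0.3572
so the bound is sharp here: realised error equals the bound


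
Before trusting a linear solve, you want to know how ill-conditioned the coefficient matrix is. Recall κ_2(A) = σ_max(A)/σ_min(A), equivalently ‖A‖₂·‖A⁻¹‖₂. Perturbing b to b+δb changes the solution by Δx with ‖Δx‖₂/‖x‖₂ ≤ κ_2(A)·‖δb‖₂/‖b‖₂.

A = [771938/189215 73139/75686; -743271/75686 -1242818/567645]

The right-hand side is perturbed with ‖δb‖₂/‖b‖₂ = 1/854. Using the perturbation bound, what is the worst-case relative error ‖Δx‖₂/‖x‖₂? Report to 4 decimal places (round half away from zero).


M = AᵀA = [95827500529/847392100 1078034416/42369605; 1078034416/42369605 43680365809/7626528900]. tr(M)=53904097/453690, det(M)=141158161/453690000
solving λ² − 53904097/453690·λ + 141158161/453690000 = 0 gives λ = 11881/100, 11881/4536900
κ = σ_max/σ_min = (109/10)/(109/2130) = 213.0000
worst-case relative error ≤ 213.0000 × 1/854 = 0.2494

0.2494


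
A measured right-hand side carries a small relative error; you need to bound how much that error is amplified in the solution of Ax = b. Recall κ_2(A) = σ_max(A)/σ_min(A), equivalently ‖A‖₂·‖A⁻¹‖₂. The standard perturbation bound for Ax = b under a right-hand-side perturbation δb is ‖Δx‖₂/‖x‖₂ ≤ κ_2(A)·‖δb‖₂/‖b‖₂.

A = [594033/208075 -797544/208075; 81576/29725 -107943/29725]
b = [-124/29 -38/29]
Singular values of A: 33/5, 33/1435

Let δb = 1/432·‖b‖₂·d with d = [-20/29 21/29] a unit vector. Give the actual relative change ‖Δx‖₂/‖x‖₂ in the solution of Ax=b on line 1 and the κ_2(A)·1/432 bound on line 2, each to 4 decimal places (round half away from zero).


0.0052
0.6644

σ_max = 33/5, σ_min = 33/1435
κ_2(A) = (33/5) / (33/1435) = 287.0000
perturbation bound = 287.0000·1/432 = 0.6644
solve Ax = b  →  x = [69.2121 52.6667]
‖b‖ = 4.4721, ‖x‖ = 86.9718
re-solving with b+δb shifts x by Δx of norm 0.4502
dividing the unrounded norms, ‖Δx‖/‖x‖ = 0.0052
realised/bound (from unrounded values) ≈ 0.0078


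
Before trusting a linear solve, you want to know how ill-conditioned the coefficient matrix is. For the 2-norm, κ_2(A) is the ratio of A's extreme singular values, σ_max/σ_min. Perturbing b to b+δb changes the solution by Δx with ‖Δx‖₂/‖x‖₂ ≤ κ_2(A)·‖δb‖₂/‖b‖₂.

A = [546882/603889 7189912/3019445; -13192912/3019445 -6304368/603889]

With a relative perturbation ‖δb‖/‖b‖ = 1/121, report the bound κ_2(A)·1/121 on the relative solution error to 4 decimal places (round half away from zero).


1.1705

AᵀA = [107989247524/5423586025 10363474800/216943441; 10363474800/216943441 621844873024/5423586025]; tr = 4318545092/32092225, det = 724255744/802305625
eigenvalues of AᵀA: λ = (tr ± √(tr²−4·det))/2 = 3364/25, 215296/32092225
κ_2(A) = √(λ_max/λ_min) = √((3364/25) / (215296/32092225)) = 141.6250
perturbation bound = 141.6250·1/121 = 1.1705


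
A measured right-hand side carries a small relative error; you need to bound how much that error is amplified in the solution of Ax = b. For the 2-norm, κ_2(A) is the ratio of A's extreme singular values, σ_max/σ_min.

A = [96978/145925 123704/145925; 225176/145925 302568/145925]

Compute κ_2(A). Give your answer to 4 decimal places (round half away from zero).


form AᵀA = [71134868/25200125 94825584/25200125; 94825584/25200125 126449792/25200125] with trace 39516932/5040025 and determinant 614656/126000625
solving λ² − 39516932/5040025·λ + 614656/126000625 = 0 gives λ = 196/25, 3136/5040025
κ = σ_max/σ_min = (14/5)/(56/2245) = 112.2500

112.2500


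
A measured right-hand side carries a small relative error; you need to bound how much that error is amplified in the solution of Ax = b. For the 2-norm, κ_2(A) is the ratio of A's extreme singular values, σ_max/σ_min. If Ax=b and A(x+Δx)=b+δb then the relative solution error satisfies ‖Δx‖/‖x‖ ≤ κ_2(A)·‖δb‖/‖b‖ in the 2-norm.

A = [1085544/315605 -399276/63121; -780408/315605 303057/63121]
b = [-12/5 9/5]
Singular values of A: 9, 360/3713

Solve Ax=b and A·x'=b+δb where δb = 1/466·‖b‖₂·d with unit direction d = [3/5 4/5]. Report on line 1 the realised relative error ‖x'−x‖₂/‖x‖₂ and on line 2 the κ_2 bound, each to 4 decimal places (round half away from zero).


0.1992
0.1992

σ_max = 9, σ_min = 360/3713
κ_2(A) = 9 / (360/3713) = 92.8250
κ_2(A)·‖δb‖/‖b‖ = 0.1992
solve Ax = b  →  x = [-0.1569 0.2941]
‖b‖ = 3.0000, ‖x‖ = 0.3333
re-solving with b+δb shifts x by Δx of norm 0.0664
relative error = 0.1992
so the bound is sharp here: realised error equals the bound


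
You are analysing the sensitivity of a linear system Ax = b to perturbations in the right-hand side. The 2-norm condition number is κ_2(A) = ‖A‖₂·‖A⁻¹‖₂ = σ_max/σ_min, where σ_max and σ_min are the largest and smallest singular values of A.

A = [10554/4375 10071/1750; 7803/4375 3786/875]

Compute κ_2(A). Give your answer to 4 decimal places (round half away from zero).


350.0000

AᵀA = [6890949/765625 3307473/153125; 3307473/153125 6350409/122500]; tr = 186324021/3062500, det = 2313441/76562500
λ_max, λ_min = (186324021/3062500 ± √34715507215518441/9378906250000)/2 = 1521/25, 1521/3062500
σ_max=√(1521/25)=(39/5), σ_min=√(1521/3062500)=(39/1750) → κ = 350.0000


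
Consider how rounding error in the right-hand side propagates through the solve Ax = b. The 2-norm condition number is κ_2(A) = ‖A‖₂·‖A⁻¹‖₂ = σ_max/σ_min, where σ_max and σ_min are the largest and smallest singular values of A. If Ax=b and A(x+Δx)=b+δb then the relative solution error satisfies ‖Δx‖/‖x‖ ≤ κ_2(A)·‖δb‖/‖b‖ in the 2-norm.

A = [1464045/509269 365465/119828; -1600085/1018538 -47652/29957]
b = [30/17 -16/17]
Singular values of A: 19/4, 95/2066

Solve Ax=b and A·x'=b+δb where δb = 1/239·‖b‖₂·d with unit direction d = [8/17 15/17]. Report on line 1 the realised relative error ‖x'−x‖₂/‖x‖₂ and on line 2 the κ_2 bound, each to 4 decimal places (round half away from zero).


σ_max = 19/4, σ_min = 95/2066
κ_2(A) = (19/4) / (95/2066) = 103.3000
κ_2(A)·‖δb‖/‖b‖ = 0.4322
solve Ax = b  →  x = [0.2904 0.3049]
‖b‖ = 2.0000, ‖x‖ = 0.4211
δb = ε·‖b‖·d = [0.0039 0.0074]; solving A·Δx = δb gives ‖Δx‖ = 0.1820
dividing the unrounded norms, ‖Δx‖/‖x‖ = 0.4322
realised/bound = 1 exactly: the bound is attained for this b and d

0.4322
0.4322


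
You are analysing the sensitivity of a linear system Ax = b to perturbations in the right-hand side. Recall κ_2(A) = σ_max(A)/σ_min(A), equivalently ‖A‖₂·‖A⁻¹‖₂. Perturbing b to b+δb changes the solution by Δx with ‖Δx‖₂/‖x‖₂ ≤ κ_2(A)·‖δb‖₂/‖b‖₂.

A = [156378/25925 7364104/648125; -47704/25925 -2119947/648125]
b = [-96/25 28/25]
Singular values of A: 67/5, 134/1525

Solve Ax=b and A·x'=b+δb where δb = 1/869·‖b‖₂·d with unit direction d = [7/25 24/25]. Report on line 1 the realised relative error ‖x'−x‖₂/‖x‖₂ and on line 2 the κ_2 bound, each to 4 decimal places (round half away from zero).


from the listed singular values, σ₁ = 67/5, σ_n = 134/1525
κ = σ_max/σ_min = (67/5)/(134/1525) = 152.5000
κ_2(A)·‖δb‖/‖b‖ = 0.1755
solve Ax = b  →  x = [-0.1405 -0.2634]
‖b‖ = 4.0000, ‖x‖ = 0.2985
re-solving with b+δb shifts x by Δx of norm 0.0524
dividing the unrounded norms, ‖Δx‖/‖x‖ = 0.1755
realised/bound = 1 exactly: the bound is attained for this b and d

0.1755
0.1755


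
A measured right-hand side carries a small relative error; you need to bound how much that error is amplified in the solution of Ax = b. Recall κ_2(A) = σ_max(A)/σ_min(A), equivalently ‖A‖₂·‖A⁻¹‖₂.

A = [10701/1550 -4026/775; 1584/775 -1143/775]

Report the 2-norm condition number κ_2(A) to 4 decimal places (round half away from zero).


form AᵀA = [996381/19220 -186813/4805; -186813/4805 140121/4805] with trace 311373/3844 and determinant 729/3844
eigenvalues of AᵀA: λ = (tr ± √(tr²−4·det))/2 = 81, 9/3844
κ_2(A) = √(λ_max/λ_min) = √(81 / (9/3844)) = 186.0000

186.0000


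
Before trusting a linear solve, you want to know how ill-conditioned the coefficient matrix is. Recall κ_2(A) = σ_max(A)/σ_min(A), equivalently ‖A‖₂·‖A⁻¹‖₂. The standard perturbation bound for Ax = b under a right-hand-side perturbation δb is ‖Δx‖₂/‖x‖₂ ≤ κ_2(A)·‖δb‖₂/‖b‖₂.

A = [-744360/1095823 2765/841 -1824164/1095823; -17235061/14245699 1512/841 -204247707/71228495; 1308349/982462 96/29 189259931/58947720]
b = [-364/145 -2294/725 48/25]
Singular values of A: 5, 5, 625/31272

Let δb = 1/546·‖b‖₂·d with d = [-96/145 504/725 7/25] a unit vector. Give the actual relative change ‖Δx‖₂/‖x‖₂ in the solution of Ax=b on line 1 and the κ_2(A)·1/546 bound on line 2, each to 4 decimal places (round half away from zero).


largest singular value 5, smallest 625/31272
κ = σ_max/σ_min = 5/(625/31272) = 250.1760
bound on ‖Δx‖/‖x‖: κ·ε = 250.1760·1/546 = 0.4582
solve Ax = b  →  x = [0.3236 -0.3034 0.7767]
‖b‖ = 4.4721, ‖x‖ = 0.8944
with δb = [-0.0054 0.0057 0.0023], A·Δx = δb → ‖Δx‖ = 0.4098
relative error = 0.4582
tightness: 0.4582 against a bound of 0.4582; the bound is attained (ratio 1)

0.4582
0.4582


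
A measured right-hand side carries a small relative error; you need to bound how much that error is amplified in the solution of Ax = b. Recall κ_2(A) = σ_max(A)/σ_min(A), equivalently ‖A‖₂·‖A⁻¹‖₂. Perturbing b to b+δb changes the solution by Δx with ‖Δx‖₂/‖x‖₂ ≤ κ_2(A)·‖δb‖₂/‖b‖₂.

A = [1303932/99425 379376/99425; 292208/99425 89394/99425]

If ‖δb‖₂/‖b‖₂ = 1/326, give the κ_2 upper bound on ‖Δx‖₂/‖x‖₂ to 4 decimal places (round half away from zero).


form AᵀA = [1062239248/5880625 309816864/5880625; 309816864/5880625 90373252/5880625] with trace 1844180/9409 and determinant 3136/9409
λ_max, λ_min = (1844180/9409 ± √3400881845904/88529281)/2 = 196, 16/9409
κ = σ_max/σ_min = 14/(4/97) = 339.5000
κ_2(A)·‖δb‖/‖b‖ = 1.0414

1.0414


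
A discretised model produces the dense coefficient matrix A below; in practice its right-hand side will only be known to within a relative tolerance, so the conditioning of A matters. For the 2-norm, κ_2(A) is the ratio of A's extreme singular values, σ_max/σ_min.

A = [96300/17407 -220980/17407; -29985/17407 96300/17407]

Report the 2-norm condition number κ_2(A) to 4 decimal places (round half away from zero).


25.7500

form AᵀA = [60194025/1792921 -143005500/1792921; -143005500/1792921 343821600/1792921] with trace 2390625/10609 and determinant 810000/10609
eigenvalues of AᵀA: λ = (tr ± √(tr²−4·det))/2 = 225, 3600/10609
so κ_2 = √(225 / (3600/10609)) = 25.7500


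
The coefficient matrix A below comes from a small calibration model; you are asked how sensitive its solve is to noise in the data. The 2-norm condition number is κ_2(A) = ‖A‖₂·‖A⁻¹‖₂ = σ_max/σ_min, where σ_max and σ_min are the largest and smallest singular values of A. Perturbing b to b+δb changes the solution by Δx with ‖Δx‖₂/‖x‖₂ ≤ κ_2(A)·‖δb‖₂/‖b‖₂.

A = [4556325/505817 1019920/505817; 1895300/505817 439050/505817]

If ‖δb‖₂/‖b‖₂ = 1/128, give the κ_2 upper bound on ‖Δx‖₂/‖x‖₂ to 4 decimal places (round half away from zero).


M = AᵀA = [144096210625/1513910281 32421411000/1513910281; 32421411000/1513910281 7295868100/1513910281]. tr(M)=90060725/900601, det(M)=62500/900601
eigenvalues of AᵀA: λ = (tr ± √(tr²−4·det))/2 = 100, 625/900601
so κ_2 = √(100 / (625/900601)) = 379.6000
κ_2(A)·‖δb‖/‖b‖ = 2.9656

2.9656


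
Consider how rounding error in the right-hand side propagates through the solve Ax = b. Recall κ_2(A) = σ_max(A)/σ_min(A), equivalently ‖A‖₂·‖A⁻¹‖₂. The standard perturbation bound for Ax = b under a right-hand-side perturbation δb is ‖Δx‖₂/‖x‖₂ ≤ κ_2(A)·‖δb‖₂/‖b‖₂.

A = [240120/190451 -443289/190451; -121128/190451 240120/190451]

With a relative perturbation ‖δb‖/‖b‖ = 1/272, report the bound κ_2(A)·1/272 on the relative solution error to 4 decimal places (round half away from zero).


AᵀA = [250275456/125507209 -468954360/125507209; -468954360/125507209 879455889/125507209]; tr = 3909105/434281, det = 5184/434281
char-poly roots: 9 and 576/434281
σ_max=√9=3, σ_min=√(576/434281)=(24/659) → κ = 82.3750
bound on ‖Δx‖/‖x‖: κ·ε = 82.3750·1/272 = 0.3028

0.3028


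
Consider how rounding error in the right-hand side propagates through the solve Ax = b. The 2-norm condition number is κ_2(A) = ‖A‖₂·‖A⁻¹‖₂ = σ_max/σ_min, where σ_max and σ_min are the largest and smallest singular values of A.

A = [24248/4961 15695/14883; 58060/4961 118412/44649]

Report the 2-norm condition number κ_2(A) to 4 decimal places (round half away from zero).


M = AᵀA = [3958929104/24611521 8016717800/221503689; 8016717800/221503689 16238398969/1993533201]. tr(M)=200423353/1185921, det(M)=456976/1185921
char-poly roots: 169 and 2704/1185921
σ_max=√169=13, σ_min=√(2704/1185921)=(52/1089) → κ = 272.2500

272.2500


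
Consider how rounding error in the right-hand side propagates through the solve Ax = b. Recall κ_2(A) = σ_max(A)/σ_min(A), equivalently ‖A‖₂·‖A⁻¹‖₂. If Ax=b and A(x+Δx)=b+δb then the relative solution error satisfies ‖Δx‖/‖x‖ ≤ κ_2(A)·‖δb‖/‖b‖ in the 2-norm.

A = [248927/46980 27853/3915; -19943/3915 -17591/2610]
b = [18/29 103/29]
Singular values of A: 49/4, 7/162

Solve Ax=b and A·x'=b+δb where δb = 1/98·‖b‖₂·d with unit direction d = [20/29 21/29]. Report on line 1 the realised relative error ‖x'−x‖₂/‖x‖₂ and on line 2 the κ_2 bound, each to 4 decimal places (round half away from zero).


from the listed singular values, σ₁ = 49/4, σ_n = 7/162
condition number: (49/4) ÷ (7/162) = 283.5000
κ_2(A)·‖δb‖/‖b‖ = 2.8929
solve Ax = b  →  x = [-55.6408 41.5265]
‖b‖ = 3.6056, ‖x‖ = 69.4288
Δx = A⁻¹·δb where δb = 1/98·3.6056·d; ‖Δx‖ = 0.8515
relative error = 0.0123
so the bound overstates the realised error by a factor of ≈ 235.8869 (computed from the unrounded values)

0.0123
2.8929


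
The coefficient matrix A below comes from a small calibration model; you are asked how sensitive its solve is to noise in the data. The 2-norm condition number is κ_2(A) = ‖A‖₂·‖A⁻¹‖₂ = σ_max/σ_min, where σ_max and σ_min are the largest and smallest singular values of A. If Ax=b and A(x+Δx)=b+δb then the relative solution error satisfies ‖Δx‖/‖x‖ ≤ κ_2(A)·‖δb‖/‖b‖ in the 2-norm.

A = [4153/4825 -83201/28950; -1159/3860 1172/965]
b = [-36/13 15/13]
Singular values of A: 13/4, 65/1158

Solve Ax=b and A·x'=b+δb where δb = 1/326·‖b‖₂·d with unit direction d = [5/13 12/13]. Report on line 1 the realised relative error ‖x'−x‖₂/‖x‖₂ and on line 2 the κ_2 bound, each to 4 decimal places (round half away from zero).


0.1776
0.1776

largest singular value 13/4, smallest 65/1158
condition number: (13/4) ÷ (65/1158) = 57.9000
worst-case relative error ≤ 57.9000 × 1/326 = 0.1776
solve Ax = b  →  x = [-0.2585 0.8862]
‖b‖₂ = 3.0000 and ‖x‖₂ = 0.9231
re-solving with b+δb shifts x by Δx of norm 0.1639
dividing the unrounded norms, ‖Δx‖/‖x‖ = 0.1776
so the bound is sharp here: realised error equals the bound


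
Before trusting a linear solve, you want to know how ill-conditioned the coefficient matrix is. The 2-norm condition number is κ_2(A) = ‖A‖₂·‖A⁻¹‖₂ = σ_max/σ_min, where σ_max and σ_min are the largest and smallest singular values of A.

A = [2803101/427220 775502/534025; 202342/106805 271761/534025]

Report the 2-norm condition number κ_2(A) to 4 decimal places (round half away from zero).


83.3600

M = AᵀA = [340498071025/7300677136 9575060355/912584642; 9575060355/912584642 1080411829/456292321]. tr(M)=212840369/4343056, det(M)=1500625/4343056
eigenvalues of AᵀA: λ = (tr ± √(tr²−4·det))/2 = 49, 30625/4343056
σ_max=√49=7, σ_min=√(30625/4343056)=(175/2084) → κ = 83.3600


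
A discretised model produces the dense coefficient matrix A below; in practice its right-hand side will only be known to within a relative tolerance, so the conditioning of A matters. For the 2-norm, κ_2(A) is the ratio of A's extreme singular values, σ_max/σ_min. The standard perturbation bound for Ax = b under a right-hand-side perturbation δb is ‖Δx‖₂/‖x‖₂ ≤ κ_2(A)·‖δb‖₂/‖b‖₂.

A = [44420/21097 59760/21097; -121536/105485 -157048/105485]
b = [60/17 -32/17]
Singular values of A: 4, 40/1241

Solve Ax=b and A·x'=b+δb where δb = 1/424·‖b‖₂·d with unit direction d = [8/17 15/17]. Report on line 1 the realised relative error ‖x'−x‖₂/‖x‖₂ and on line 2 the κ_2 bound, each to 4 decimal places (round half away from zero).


0.2927
0.2927

largest singular value 4, smallest 40/1241
κ = σ_max/σ_min = 4/(40/1241) = 124.1000
worst-case relative error ≤ 124.1000 × 1/424 = 0.2927
solve Ax = b  →  x = [0.6000 0.8000]
2-norm of b is 4.0000; of x, 1.0000
Δx = A⁻¹·δb where δb = 1/424·4.0000·d; ‖Δx‖ = 0.2927
dividing the unrounded norms, ‖Δx‖/‖x‖ = 0.2927
so the bound is sharp here: realised error equals the bound


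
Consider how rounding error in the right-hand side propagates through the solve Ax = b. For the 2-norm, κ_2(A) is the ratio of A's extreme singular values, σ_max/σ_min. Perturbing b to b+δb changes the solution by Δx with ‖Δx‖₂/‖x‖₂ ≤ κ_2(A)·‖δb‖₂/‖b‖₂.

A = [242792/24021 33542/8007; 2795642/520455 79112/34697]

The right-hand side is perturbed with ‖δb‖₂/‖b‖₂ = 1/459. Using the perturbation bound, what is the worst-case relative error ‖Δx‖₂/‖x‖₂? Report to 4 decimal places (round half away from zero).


0.6157

M = AᵀA = [1105175220484/8435504025 30698860544/562366935; 30698860544/562366935 852818308/37491129]. tr(M)=7674907336/49914225, det(M)=14776336/49914225
solving λ² − 7674907336/49914225·λ + 14776336/49914225 = 0 gives λ = 3844/25, 3844/1996569
κ = σ_max/σ_min = (62/5)/(62/1413) = 282.6000
κ_2(A)·‖δb‖/‖b‖ = 0.6157


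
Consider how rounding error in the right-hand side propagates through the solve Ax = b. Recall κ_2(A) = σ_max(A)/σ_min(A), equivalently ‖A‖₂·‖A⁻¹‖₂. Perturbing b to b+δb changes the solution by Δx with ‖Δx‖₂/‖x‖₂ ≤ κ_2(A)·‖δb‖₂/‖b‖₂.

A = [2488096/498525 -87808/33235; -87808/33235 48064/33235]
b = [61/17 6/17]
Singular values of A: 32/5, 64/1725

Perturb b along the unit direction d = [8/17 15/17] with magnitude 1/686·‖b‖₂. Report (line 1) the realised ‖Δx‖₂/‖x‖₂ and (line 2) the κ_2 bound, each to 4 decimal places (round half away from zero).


σ_max = 32/5, σ_min = 64/1725
κ = σ_max/σ_min = (32/5)/(64/1725) = 172.5000
perturbation bound = 172.5000·1/686 = 0.2515
solve Ax = b  →  x = [25.7813 47.3438]
2-norm of b is 3.6056; of x, 53.9083
with δb = [0.0025 0.0046], A·Δx = δb → ‖Δx‖ = 0.1417
realised ‖Δx‖/‖x‖ = 0.0026
tightness: 0.0026 against a bound of 0.2515 (unrounded ratio ≈ 0.0105)

0.0026
0.2515


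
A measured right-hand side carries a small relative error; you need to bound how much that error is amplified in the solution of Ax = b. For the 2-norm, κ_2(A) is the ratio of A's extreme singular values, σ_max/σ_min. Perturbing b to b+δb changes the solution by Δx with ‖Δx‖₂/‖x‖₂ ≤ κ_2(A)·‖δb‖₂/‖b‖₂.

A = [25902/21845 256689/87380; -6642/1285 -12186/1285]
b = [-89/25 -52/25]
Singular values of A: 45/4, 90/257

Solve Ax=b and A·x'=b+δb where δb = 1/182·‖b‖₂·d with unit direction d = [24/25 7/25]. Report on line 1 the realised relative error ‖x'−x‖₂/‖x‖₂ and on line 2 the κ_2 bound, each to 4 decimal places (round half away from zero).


0.0057
0.1765

σ_max = 45/4, σ_min = 90/257
condition number: (45/4) ÷ (90/257) = 32.1250
perturbation bound = 32.1250·1/182 = 0.1765
solve Ax = b  →  x = [10.1203 -5.2967]
‖b‖₂ = 4.1231 and ‖x‖₂ = 11.4226
re-solving with b+δb shifts x by Δx of norm 0.0647
dividing the unrounded norms, ‖Δx‖/‖x‖ = 0.0057
realised/bound (from unrounded values) ≈ 0.0321


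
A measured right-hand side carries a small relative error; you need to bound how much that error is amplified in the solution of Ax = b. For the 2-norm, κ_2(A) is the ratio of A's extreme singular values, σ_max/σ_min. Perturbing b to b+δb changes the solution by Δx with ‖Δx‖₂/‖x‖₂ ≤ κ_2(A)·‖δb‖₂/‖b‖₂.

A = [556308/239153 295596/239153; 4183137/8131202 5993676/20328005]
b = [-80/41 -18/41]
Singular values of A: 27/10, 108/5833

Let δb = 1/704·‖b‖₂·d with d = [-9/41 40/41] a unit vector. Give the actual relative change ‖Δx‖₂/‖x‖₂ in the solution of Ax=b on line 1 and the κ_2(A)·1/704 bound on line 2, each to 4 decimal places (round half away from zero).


0.2071
0.2071

from the listed singular values, σ₁ = 27/10, σ_n = 108/5833
κ = σ_max/σ_min = (27/10)/(108/5833) = 145.8250
bound on ‖Δx‖/‖x‖: κ·ε = 145.8250·1/704 = 0.2071
solve Ax = b  →  x = [-0.6536 -0.3486]
2-norm of b is 2.0000; of x, 0.7407
with δb = [-0.0006 0.0028], A·Δx = δb → ‖Δx‖ = 0.1534
relative error = 0.2071
realised/bound = 1 exactly: the bound is attained for this b and d


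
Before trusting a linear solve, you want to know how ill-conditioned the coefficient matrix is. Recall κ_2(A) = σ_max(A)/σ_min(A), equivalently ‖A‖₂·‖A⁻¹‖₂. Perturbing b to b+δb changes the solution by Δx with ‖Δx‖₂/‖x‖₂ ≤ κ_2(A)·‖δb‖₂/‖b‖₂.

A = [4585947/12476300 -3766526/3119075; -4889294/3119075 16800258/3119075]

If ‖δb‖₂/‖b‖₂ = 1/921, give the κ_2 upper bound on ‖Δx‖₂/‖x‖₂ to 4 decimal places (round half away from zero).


0.4130

form AᵀA = [48008809397/18519698000 -20573390313/2314962250; -20573390313/2314962250 35268933608/1157481125] with trace 4898493977/148157584 and determinant 279841/37039396
λ_max, λ_min = (4898493977/148157584 ± √23994579873641850225/21950669696717056)/2 = 529/16, 2116/9259849
κ_2(A) = √(λ_max/λ_min) = √((529/16) / (2116/9259849)) = 380.3750
perturbation bound = 380.3750·1/921 = 0.4130


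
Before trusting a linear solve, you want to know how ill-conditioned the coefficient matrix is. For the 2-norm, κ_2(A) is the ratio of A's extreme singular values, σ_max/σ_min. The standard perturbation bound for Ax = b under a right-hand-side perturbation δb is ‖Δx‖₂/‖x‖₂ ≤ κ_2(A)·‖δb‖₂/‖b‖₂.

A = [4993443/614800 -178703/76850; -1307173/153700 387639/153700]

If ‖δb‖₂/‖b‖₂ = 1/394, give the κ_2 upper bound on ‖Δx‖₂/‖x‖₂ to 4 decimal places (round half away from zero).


M = AᵀA = [62156590993/449440000 -2266071003/56180000; -2266071003/56180000 330562477/28090000]. tr(M)=107912945/719104, det(M)=5764801/11505664
eigenvalues of AᵀA: λ = (tr ± √(tr²−4·det))/2 = 2401/16, 2401/719104
σ_max=√(2401/16)=(49/4), σ_min=√(2401/719104)=(49/848) → κ = 212.0000
perturbation bound = 212.0000·1/394 = 0.5381

0.5381


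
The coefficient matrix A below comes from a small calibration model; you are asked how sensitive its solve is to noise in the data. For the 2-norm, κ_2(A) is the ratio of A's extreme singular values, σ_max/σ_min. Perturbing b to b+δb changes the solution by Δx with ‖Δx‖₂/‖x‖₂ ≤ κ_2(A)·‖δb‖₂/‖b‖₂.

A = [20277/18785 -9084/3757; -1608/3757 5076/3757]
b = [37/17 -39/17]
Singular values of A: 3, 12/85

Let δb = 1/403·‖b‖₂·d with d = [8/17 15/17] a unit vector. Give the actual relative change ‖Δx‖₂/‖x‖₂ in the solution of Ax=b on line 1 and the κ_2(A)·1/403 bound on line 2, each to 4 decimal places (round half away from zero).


0.0078
0.0527

largest singular value 3, smallest 12/85
κ_2(A) = 3 / (12/85) = 21.2500
κ_2(A)·‖δb‖/‖b‖ = 0.0527
solve Ax = b  →  x = [-6.1538 -3.6474]
2-norm of b is 3.1623; of x, 7.1536
with δb = [0.0037 0.0069], A·Δx = δb → ‖Δx‖ = 0.0556
realised ‖Δx‖/‖x‖ = 0.0078
so the bound overstates the realised error by a factor of ≈ 6.7865 (computed from the unrounded values)


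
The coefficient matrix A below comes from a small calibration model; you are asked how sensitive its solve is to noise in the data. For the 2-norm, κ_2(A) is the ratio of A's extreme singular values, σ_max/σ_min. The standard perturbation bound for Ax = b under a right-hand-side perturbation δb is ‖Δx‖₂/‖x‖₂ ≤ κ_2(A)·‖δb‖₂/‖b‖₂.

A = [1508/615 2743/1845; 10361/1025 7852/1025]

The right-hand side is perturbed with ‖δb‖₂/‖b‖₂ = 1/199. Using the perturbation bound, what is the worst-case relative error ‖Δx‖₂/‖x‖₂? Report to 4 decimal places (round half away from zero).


0.2261

M = AᵀA = [608569/5625 1368224/16875; 1368224/16875 3082729/50625]. tr(M)=342394/2025, det(M)=28561/2025
solving λ² − 342394/2025·λ + 28561/2025 = 0 gives λ = 169, 169/2025
so κ_2 = √(169 / (169/2025)) = 45.0000
worst-case relative error ≤ 45.0000 × 1/199 = 0.2261


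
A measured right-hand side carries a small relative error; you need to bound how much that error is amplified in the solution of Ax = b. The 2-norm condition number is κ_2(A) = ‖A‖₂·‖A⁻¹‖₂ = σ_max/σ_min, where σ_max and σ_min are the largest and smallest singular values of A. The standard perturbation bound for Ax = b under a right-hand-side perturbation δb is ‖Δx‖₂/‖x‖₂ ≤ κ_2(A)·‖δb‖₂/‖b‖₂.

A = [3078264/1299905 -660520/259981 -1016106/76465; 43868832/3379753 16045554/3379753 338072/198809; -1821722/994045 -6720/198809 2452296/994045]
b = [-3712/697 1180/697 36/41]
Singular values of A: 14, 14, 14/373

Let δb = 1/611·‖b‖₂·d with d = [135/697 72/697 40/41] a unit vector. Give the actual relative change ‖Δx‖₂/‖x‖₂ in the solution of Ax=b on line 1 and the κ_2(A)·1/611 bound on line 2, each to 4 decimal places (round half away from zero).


σ_max = 14, σ_min = 14/373
condition number: 14 ÷ (14/373) = 373.0000
perturbation bound = 373.0000·1/611 = 0.6105
solve Ax = b  →  x = [0.0396 0.1099 0.3868]
‖b‖₂ = 5.6569 and ‖x‖₂ = 0.4041
Δx = A⁻¹·δb where δb = 1/611·5.6569·d; ‖Δx‖ = 0.2467
relative error = 0.6105
so the bound is sharp here: realised error equals the bound

0.6105
0.6105


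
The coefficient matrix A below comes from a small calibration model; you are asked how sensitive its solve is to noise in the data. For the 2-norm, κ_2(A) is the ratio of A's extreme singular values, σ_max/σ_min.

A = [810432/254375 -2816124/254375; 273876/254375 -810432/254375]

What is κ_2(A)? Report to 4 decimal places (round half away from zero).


AᵀA = [1170892944/103530625 -4006775808/103530625; -4006775808/103530625 13739767056/103530625]; tr = 23857056/165649, det = 518400/165649
solving λ² − 23857056/165649·λ + 518400/165649 = 0 gives λ = 144, 3600/165649
κ_2(A) = √(λ_max/λ_min) = √(144 / (3600/165649)) = 81.4000

81.4000


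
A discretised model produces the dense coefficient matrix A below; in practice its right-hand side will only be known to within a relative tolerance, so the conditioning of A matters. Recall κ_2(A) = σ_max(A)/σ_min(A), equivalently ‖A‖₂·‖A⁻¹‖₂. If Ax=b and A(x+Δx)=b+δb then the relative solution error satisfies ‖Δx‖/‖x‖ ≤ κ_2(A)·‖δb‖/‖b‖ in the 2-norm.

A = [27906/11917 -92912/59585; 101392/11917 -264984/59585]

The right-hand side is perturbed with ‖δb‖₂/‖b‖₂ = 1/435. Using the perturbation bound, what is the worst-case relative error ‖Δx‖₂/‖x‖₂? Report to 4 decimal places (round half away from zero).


0.0806

form AᵀA = [11059082500/142014889 -5892012000/142014889; -5892012000/142014889 3153966400/142014889] with trace 49180100/491401 and determinant 4000000/491401
solving λ² − 49180100/491401·λ + 4000000/491401 = 0 gives λ = 100, 40000/491401
κ = σ_max/σ_min = 10/(200/701) = 35.0500
worst-case relative error ≤ 35.0500 × 1/435 = 0.0806


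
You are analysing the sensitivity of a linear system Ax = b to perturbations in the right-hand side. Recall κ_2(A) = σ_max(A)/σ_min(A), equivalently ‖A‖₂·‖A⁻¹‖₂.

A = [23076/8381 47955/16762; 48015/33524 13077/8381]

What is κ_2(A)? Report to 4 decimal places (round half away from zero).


AᵀA = [37458369/3888784 9830835/972196; 9830835/972196 10324269/972196]; tr = 93645/4624, det = 729/18496
λ_max, λ_min = (93645/4624 ± √8766015129/21381376)/2 = 81/4, 9/4624
κ_2(A) = √(λ_max/λ_min) = √((81/4) / (9/4624)) = 102.0000

102.0000


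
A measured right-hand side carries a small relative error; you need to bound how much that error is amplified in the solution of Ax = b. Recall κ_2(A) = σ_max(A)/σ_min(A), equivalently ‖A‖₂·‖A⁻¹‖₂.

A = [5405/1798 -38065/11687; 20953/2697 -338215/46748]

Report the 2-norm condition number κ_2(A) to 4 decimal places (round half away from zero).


37.2000

M = AᵀA = [2019039061/29095236 -640082065/9698412; -640082065/9698412 814038425/12931216]. tr(M)=18314509/138384, det(M)=6996025/553536
λ_max, λ_min = (18314509/138384 ± √334453101987481/19150131456)/2 = 529/4, 13225/138384
κ = σ_max/σ_min = (23/2)/(115/372) = 37.2000


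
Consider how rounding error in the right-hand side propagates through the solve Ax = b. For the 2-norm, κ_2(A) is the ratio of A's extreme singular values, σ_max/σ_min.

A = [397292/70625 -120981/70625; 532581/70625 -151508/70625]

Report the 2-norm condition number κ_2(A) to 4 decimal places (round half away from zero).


AᵀA = [17659338193/199515625 -5150202624/199515625; -5150202624/199515625 1503643057/199515625]; tr = 6132154/63845, det = 5764801/7980625
char-poly roots: 2401/25 and 2401/319225
σ_max=√(2401/25)=(49/5), σ_min=√(2401/319225)=(49/565) → κ = 113.0000

113.0000


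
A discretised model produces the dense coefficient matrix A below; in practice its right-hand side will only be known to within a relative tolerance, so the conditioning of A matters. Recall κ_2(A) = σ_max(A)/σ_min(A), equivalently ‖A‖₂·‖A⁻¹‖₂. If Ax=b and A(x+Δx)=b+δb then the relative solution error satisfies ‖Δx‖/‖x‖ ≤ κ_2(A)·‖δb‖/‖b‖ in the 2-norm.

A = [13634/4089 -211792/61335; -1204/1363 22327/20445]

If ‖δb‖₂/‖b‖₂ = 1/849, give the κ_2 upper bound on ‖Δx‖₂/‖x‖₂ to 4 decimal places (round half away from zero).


M = AᵀA = [198932500/16719921 -625901500/50159763; -625901500/50159763 1973692225/150479289]. tr(M)=4475725/178929, det(M)=62500/178929
eigenvalues of AᵀA: λ = (tr ± √(tr²−4·det))/2 = 25, 2500/178929
κ_2(A) = √(λ_max/λ_min) = √(25 / (2500/178929)) = 42.3000
worst-case relative error ≤ 42.3000 × 1/849 = 0.0498

0.0498


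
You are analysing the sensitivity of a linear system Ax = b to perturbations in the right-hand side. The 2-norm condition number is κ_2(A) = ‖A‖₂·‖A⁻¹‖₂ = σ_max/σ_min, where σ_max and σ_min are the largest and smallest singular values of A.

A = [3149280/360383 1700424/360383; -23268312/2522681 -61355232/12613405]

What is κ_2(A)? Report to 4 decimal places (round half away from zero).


form AᵀA = [1221634488384/7567086121 3257592090624/37835430605; 3257592090624/37835430605 8687848601664/189177153025] with trace 135739483776/654592225 and determinant 26873856/26183689
char-poly roots: 5184/25 and 129600/26183689
σ_max=√(5184/25)=(72/5), σ_min=√(129600/26183689)=(360/5117) → κ = 204.6800

204.6800


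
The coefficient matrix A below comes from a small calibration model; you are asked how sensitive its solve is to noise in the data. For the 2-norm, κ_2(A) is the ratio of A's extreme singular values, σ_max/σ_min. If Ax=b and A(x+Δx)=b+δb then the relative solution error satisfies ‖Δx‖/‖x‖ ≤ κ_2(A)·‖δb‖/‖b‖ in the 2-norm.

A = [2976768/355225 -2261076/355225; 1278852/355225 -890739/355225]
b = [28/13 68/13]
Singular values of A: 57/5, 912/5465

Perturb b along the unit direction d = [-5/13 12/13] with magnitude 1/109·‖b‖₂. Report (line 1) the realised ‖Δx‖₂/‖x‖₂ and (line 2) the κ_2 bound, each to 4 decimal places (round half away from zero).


from the listed singular values, σ₁ = 57/5, σ_n = 912/5465
κ = σ_max/σ_min = (57/5)/(912/5465) = 68.3125
perturbation bound = 68.3125·1/109 = 0.6267
solve Ax = b  →  x = [14.6623 18.9649]
2-norm of b is 5.6569; of x, 23.9719
δb = ε·‖b‖·d = [-0.0200 0.0479]; solving A·Δx = δb gives ‖Δx‖ = 0.3110
relative error = 0.0130
tightness: 0.0130 against a bound of 0.6267 (unrounded ratio ≈ 0.0207)

0.0130
0.6267


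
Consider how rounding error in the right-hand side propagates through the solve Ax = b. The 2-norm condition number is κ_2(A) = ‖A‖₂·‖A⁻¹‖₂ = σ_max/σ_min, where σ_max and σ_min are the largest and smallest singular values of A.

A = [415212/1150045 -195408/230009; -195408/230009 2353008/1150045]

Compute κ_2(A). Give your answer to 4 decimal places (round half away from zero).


M = AᵀA = [512975952/602004325 -49242816/24080173; -49242816/24080173 2954598912/602004325]. tr(M)=266736528/46308025, det(M)=331776/1157700625
eigenvalues of AᵀA: λ = (tr ± √(tr²−4·det))/2 = 144/25, 2304/46308025
κ_2(A) = √(λ_max/λ_min) = √((144/25) / (2304/46308025)) = 340.2500

340.2500


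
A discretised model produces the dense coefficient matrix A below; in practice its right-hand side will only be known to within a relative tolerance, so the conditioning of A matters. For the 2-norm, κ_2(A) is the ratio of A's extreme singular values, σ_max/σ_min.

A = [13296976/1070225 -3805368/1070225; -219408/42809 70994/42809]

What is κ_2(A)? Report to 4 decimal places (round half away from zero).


AᵀA = [1224242543104/6777405625 -357013575072/6777405625; -357013575072/6777405625 104324959396/6777405625]; tr = 2125708004/10843849, det = 61465600/10843849
char-poly roots: 196 and 313600/10843849
σ_max=√196=14, σ_min=√(313600/10843849)=(560/3293) → κ = 82.3250

82.3250


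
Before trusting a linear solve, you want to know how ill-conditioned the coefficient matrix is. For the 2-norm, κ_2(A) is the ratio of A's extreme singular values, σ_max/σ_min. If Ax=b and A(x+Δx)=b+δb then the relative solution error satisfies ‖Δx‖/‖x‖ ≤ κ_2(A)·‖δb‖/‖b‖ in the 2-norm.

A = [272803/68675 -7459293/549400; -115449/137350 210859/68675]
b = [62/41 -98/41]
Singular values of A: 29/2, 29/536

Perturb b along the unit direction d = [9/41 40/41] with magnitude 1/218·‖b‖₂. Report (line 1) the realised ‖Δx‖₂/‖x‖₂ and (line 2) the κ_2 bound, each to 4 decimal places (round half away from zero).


0.0065
1.2294

largest singular value 29/2, smallest 29/536
κ = σ_max/σ_min = (29/2)/(29/536) = 268.0000
bound on ‖Δx‖/‖x‖: κ·ε = 268.0000·1/218 = 1.2294
solve Ax = b  →  x = [-35.4483 -10.4828]
2-norm of b is 2.8284; of x, 36.9658
with δb = [0.0028 0.0127], A·Δx = δb → ‖Δx‖ = 0.2398
realised ‖Δx‖/‖x‖ = 0.0065
so the bound overstates the realised error by a factor of ≈ 189.5059 (computed from the unrounded values)
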